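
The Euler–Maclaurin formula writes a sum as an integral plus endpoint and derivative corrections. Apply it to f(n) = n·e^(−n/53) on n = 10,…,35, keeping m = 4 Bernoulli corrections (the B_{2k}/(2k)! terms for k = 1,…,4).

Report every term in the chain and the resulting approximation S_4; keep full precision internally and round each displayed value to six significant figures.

Integral: ∫_10^35 x·e^(−x/53) dx = 355.181.
Endpoint term: (f(10) + f(35))/2 = (8.28052 + 18.0830)/2 = 13.1817.
So far: 368.362.
Correction k=1: B_{2}/2! · (f^{(1)}(35) − f^{(1)}(10)) = 1/12 · (0.175468 − 0.671816) = -0.0413623.
Running total after k=1: 368.321.
Correction k=2: B_{4}/4! · (f^{(3)}(35) − f^{(3)}(10)) = −1/720 · (0.000430324 − 0.000828736) = 5.53350e-07.
Running total after k=2: 368.321.
Correction k=3: B_{6}/6! · (f^{(5)}(35) − f^{(5)}(10)) = 1/30240 · (2.84152e-07 − 5.04915e-07) = -7.30038e-12.
Running total after k=3: 368.321.
Correction k=4: B_{8}/8! · (f^{(7)}(35) − f^{(7)}(10)) = −1/1209600 · (1.47778e-10 − 2.54468e-10) = 8.82029e-17.

S_4 ≈ 368.321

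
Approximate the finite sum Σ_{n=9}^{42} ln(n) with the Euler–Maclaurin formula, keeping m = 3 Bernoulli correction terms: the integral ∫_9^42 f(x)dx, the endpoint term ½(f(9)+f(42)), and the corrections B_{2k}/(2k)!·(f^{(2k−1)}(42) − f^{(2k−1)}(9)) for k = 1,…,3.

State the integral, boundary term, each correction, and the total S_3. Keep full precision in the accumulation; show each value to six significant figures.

S_3 ≈ 107.167

∫_9^42 ln(x) dx evaluates to 104.207.
Boundary: ½(f(9) + f(42)) = ½(2.19722 + 3.73767) = 2.96745.
Running total after boundary: 107.175.
Order-1 term: 1/12 · (0.0238095 − 0.111111) = -0.00727513.
After k=1: 107.167.
Order-2 term: −1/720 · (2.69949e-05 − 0.00274348) = 3.77290e-06.
After k=2: 107.167.
Order-3 term: 1/30240 · (1.83639e-07 − 0.000406442) = -1.34345e-08.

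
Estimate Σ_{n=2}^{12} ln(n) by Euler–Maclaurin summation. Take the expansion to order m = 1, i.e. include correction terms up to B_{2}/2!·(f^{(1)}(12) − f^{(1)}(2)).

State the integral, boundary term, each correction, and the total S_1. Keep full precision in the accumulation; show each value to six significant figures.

∫_2^12 ln(x) dx evaluates to 18.4326.
Boundary: ½(f(2) + f(12)) = ½(0.693147 + 2.48491) = 1.58903.
Running total after boundary: 20.0216.
Order-1 term: 1/12 · (0.0833333 − 0.500000) = -0.0347222.

S_1 ≈ 19.9869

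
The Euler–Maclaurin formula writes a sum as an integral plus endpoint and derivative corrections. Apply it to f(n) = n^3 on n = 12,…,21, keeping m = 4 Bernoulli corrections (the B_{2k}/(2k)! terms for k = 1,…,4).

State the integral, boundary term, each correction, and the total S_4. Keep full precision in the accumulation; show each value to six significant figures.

S_4 ≈ 49005.0

Integral: ∫_12^21 x^3 dx = 43436.2.
Boundary: ½(f(12) + f(21)) = ½(1728.00 + 9261.00) = 5494.50.
Running total after boundary: 48930.8.
k=1: B_{2}/(2)! × [f^{(1)}(21) − f^{(1)}(12)] = 1/12 × (1323.00 − 432.000) = 74.2500.
Partial sum through k=1: 49005.0.
k=2: B_{4}/(4)! × [f^{(3)}(21) − f^{(3)}(12)] = −1/720 × (6.00000 − 6.00000) = 0.00000.
Partial sum through k=2: 49005.0.
k=3: B_{6}/(6)! × [f^{(5)}(21) − f^{(5)}(12)] = 1/30240 × (0.00000 − 0.00000) = 0.00000.
Partial sum through k=3: 49005.0.
k=4: B_{8}/(8)! × [f^{(7)}(21) − f^{(7)}(12)] = −1/1209600 × (0.00000 − 0.00000) = 0.00000.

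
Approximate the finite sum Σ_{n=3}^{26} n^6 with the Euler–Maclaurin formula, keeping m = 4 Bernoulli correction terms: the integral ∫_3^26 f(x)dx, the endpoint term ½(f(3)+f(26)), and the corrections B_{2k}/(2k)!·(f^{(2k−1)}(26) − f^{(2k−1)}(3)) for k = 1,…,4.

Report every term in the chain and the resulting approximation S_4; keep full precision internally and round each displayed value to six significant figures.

∫_3^26 x^6 dx evaluates to 1.14740e+09.
Boundary: ½(f(3) + f(26)) = ½(729.000 + 3.08916e+08) = 1.54458e+08.
Integral + boundary = 1.30186e+09.
Correction k=1: B_{2}/2! · (f^{(1)}(26) − f^{(1)}(3)) = 1/12 · (7.12883e+07 − 1458.00) = 5.94057e+06.
Partial sum through k=1: 1.30780e+09.
Correction k=2: B_{4}/4! · (f^{(3)}(26) − f^{(3)}(3)) = −1/720 · (2.10912e+06 − 3240.00) = -2924.83.
Partial sum through k=2: 1.30780e+09.
Correction k=3: B_{6}/6! · (f^{(5)}(26) − f^{(5)}(3)) = 1/30240 · (18720.0 − 2160.00) = 0.547619.
Partial sum through k=3: 1.30780e+09.
Correction k=4: B_{8}/8! · (f^{(7)}(26) − f^{(7)}(3)) = −1/1209600 · (0.00000 − 0.00000) = 0.00000.

S_4 ≈ 1.30780e+09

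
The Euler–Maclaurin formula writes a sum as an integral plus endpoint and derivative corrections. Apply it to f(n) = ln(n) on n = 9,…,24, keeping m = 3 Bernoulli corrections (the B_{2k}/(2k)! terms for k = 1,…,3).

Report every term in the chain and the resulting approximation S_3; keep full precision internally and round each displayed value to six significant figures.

S_3 ≈ 44.1801

Integral: ∫_9^24 ln(x) dx = 41.4983.
Endpoint term: (f(9) + f(24))/2 = (2.19722 + 3.17805)/2 = 2.68764.
Integral + boundary = 44.1859.
Correction k=1: B_{2}/2! · (f^{(1)}(24) − f^{(1)}(9)) = 1/12 · (0.0416667 − 0.111111) = -0.00578704.
After k=1: 44.1801.
Correction k=2: B_{4}/4! · (f^{(3)}(24) − f^{(3)}(9)) = −1/720 · (0.000144676 − 0.00274348) = 3.60946e-06.
After k=2: 44.1801.
Correction k=3: B_{6}/6! · (f^{(5)}(24) − f^{(5)}(9)) = 1/30240 · (3.01408e-06 − 0.000406442) = -1.33409e-08.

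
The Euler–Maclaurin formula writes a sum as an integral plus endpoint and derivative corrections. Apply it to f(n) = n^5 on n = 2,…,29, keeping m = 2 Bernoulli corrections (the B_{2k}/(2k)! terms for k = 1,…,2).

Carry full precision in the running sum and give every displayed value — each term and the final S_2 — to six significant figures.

∫_2^29 x^5 dx evaluates to 9.91372e+07.
½[f(2) + f(29)] = ½[32.0000 + 2.05111e+07] = 1.02556e+07.
So far: 1.09393e+08.
Correction k=1: B_{2}/2! · (f^{(1)}(29) − f^{(1)}(2)) = 1/12 · (3.53640e+06 − 80.0000) = 294694.
After k=1: 1.09687e+08.
Correction k=2: B_{4}/4! · (f^{(3)}(29) − f^{(3)}(2)) = −1/720 · (50460.0 − 240.000) = -69.7500.

S_2 ≈ 1.09687e+08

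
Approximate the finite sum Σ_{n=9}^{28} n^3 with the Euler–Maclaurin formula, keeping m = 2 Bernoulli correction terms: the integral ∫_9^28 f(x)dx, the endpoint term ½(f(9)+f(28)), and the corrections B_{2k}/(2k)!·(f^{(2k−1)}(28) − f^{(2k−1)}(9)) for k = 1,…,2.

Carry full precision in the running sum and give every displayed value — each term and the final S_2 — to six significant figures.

∫_9^28 x^3 dx evaluates to 152024.
Endpoint term: (f(9) + f(28))/2 = (729.000 + 21952.0)/2 = 11340.5.
Running total after boundary: 163364.
Correction k=1: B_{2}/2! · (f^{(1)}(28) − f^{(1)}(9)) = 1/12 · (2352.00 − 243.000) = 175.750.
Running total after k=1: 163540.
Correction k=2: B_{4}/4! · (f^{(3)}(28) − f^{(3)}(9)) = −1/720 · (6.00000 − 6.00000) = 0.00000.

S_2 ≈ 163540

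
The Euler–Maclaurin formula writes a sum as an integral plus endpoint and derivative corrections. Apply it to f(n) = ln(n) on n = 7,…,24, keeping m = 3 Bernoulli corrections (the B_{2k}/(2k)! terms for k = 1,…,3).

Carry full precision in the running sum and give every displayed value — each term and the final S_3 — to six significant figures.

The integral term ∫_7^24 ln(x) dx = 45.6519.
Boundary: ½(f(7) + f(24)) = ½(1.94591 + 3.17805) = 2.56198.
Running total after boundary: 48.2139.
Correction k=1: B_{2}/2! · (f^{(1)}(24) − f^{(1)}(7)) = 1/12 · (0.0416667 − 0.142857) = -0.00843254.
Partial sum through k=1: 48.2055.
Correction k=2: B_{4}/4! · (f^{(3)}(24) − f^{(3)}(7)) = −1/720 · (0.000144676 − 0.00583090) = 7.89754e-06.
Partial sum through k=2: 48.2055.
Correction k=3: B_{6}/6! · (f^{(5)}(24) − f^{(5)}(7)) = 1/30240 · (3.01408e-06 − 0.00142798) = -4.71218e-08.

S_3 ≈ 48.2055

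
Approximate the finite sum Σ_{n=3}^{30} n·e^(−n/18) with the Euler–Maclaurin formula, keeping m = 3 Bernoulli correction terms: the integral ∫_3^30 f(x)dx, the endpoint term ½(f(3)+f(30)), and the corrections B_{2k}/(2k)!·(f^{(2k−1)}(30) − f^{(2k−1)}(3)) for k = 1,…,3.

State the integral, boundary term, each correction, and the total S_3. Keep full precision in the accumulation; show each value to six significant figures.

S_3 ≈ 160.815

The integral term ∫_3^30 x·e^(−x/18) dx = 156.782.
Endpoint term: (f(3) + f(30))/2 = (2.53945 + 5.66627)/2 = 4.10286.
So far: 160.884.
Correction k=1: B_{2}/2! · (f^{(1)}(30) − f^{(1)}(3)) = 1/12 · (-0.125917 − 0.705401) = -0.0692765.
Running total after k=1: 160.815.
Correction k=2: B_{4}/4! · (f^{(3)}(30) − f^{(3)}(3)) = −1/720 · (0.000777266 − 0.00740236) = 9.20152e-06.
Running total after k=2: 160.815.
Correction k=3: B_{6}/6! · (f^{(5)}(30) − f^{(5)}(3)) = 1/30240 · (5.99742e-06 − 3.89739e-05) = -1.09049e-09.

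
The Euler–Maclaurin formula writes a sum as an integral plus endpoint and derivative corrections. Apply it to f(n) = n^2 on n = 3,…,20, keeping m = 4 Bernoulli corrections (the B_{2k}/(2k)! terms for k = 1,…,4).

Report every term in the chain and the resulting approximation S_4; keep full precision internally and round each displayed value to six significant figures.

S_4 ≈ 2865.00

∫_3^20 x^2 dx evaluates to 2657.67.
Boundary: ½(f(3) + f(20)) = ½(9.00000 + 400.000) = 204.500.
So far: 2862.17.
Correction k=1: B_{2}/2! · (f^{(1)}(20) − f^{(1)}(3)) = 1/12 · (40.0000 − 6.00000) = 2.83333.
Running total after k=1: 2865.00.
Correction k=2: B_{4}/4! · (f^{(3)}(20) − f^{(3)}(3)) = −1/720 · (0.00000 − 0.00000) = 0.00000.
Running total after k=2: 2865.00.
Correction k=3: B_{6}/6! · (f^{(5)}(20) − f^{(5)}(3)) = 1/30240 · (0.00000 − 0.00000) = 0.00000.
Running total after k=3: 2865.00.
Correction k=4: B_{8}/8! · (f^{(7)}(20) − f^{(7)}(3)) = −1/1209600 · (0.00000 − 0.00000) = 0.00000.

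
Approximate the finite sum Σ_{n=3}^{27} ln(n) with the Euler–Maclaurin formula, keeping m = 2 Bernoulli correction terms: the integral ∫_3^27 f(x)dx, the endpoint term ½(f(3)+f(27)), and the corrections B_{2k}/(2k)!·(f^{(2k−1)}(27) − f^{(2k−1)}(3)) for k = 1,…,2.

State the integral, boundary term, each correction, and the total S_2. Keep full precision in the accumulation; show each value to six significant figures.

S_2 ≈ 63.8644

The integral term ∫_3^27 ln(x) dx = 61.6918.
Boundary: ½(f(3) + f(27)) = ½(1.09861 + 3.29584) = 2.19722.
Running total after boundary: 63.8890.
Order-1 term: 1/12 · (0.0370370 − 0.333333) = -0.0246914.
Running total after k=1: 63.8643.
Order-2 term: −1/720 · (0.000101611 − 0.0740741) = 0.000102740.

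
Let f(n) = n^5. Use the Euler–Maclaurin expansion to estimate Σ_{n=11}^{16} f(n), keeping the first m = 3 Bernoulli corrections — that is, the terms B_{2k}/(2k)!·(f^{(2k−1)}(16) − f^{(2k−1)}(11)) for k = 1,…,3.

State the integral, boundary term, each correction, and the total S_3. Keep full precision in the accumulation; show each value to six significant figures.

S_3 ≈ 3.12695e+06

The integral term ∫_11^16 x^5 dx = 2.50094e+06.
Boundary: ½(f(11) + f(16)) = ½(161051 + 1.04858e+06) = 604814.
So far: 3.10576e+06.
Correction k=1: B_{2}/2! · (f^{(1)}(16) − f^{(1)}(11)) = 1/12 · (327680 − 73205.0) = 21206.2.
Partial sum through k=1: 3.12696e+06.
Correction k=2: B_{4}/4! · (f^{(3)}(16) − f^{(3)}(11)) = −1/720 · (15360.0 − 7260.00) = -11.2500.
Partial sum through k=2: 3.12695e+06.
Correction k=3: B_{6}/6! · (f^{(5)}(16) − f^{(5)}(11)) = 1/30240 · (120.000 − 120.000) = 0.00000.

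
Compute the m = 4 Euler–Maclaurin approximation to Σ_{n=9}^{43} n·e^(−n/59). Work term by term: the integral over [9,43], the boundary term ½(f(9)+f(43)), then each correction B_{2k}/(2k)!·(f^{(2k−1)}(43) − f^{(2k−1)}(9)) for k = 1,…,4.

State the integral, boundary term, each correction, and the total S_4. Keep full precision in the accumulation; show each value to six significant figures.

Integral: ∫_9^43 x·e^(−x/59) dx = 540.821.
½[f(9) + f(43)] = ½[7.72670 + 20.7467] = 14.2367.
Integral + boundary = 555.058.
Correction k=1: B_{2}/2! · (f^{(1)}(43) − f^{(1)}(9)) = 1/12 · (0.130842 − 0.727561) = -0.0497266.
Partial sum through k=1: 555.008.
Correction k=2: B_{4}/4! · (f^{(3)}(43) − f^{(3)}(9)) = −1/720 · (0.000314796 − 0.000702271) = 5.38160e-07.
Partial sum through k=2: 555.008.
Correction k=3: B_{6}/6! · (f^{(5)}(43) − f^{(5)}(9)) = 1/30240 · (1.70067e-07 − 3.43445e-07) = -5.73340e-12.
Partial sum through k=3: 555.008.
Correction k=4: B_{8}/8! · (f^{(7)}(43) − f^{(7)}(9)) = −1/1209600 · (7.17328e-11 − 1.39370e-10) = 5.59169e-17.

S_4 ≈ 555.008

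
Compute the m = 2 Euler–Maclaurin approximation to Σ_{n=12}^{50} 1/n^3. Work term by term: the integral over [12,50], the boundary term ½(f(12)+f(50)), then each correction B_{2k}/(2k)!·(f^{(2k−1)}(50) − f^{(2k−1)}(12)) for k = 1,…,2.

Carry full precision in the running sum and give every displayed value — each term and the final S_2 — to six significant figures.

The integral term ∫_12^50 1/x^3 dx = 0.00327222.
½[f(12) + f(50)] = ½[0.000578704 + 8.00000e-06] = 0.000293352.
Running total after boundary: 0.00356557.
k=1: B_{2}/(2)! × [f^{(1)}(50) − f^{(1)}(12)] = 1/12 × (-4.80000e-07 − (-0.000144676)) = 1.20163e-05.
Running total after k=1: 0.00357759.
k=2: B_{4}/(4)! × [f^{(3)}(50) − f^{(3)}(12)] = −1/720 × (-3.84000e-09 − (-2.00939e-05)) = -2.79028e-08.

S_2 ≈ 0.00357756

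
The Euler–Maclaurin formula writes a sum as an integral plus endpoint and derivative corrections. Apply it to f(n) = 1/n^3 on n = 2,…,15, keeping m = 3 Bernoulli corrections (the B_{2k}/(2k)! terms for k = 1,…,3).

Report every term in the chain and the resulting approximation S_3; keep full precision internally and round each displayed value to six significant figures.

∫_2^15 1/x^3 dx evaluates to 0.122778.
Endpoint term: (f(2) + f(15))/2 = (0.125000 + 0.000296296)/2 = 0.0626481.
So far: 0.185426.
Order-1 term: 1/12 · (-5.92593e-05 − (-0.187500)) = 0.0156201.
Running total after k=1: 0.201046.
Order-2 term: −1/720 · (-5.26749e-06 − (-0.937500)) = -0.00130208.
Running total after k=2: 0.199744.
Order-3 term: 1/30240 · (-9.83265e-07 − (-9.84375)) = 0.000325521.

S_3 ≈ 0.200069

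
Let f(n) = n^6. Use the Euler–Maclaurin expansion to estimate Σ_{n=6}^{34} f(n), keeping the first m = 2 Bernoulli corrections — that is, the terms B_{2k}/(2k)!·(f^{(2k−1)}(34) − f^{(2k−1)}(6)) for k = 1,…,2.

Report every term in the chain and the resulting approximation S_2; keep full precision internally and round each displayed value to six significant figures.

S_2 ≈ 8.29843e+09

∫_6^34 x^6 dx evaluates to 7.50330e+09.
½[f(6) + f(34)] = ½[46656.0 + 1.54480e+09] = 7.72426e+08.
Integral + boundary = 8.27572e+09.
Correction k=1: B_{2}/2! · (f^{(1)}(34) − f^{(1)}(6)) = 1/12 · (2.72613e+08 − 46656.0) = 2.27138e+07.
Partial sum through k=1: 8.29844e+09.
Correction k=2: B_{4}/4! · (f^{(3)}(34) − f^{(3)}(6)) = −1/720 · (4.71648e+06 − 25920.0) = -6514.67.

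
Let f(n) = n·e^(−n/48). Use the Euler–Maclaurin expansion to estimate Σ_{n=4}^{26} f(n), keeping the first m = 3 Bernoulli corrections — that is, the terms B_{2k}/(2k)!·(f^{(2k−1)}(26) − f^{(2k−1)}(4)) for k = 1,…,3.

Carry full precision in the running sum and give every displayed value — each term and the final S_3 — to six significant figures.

Integral: ∫_4^26 x·e^(−x/48) dx = 229.956.
Endpoint term: (f(4) + f(26))/2 = (3.68018 + 15.1262)/2 = 9.40320.
So far: 239.359.
Correction k=1: B_{2}/2! · (f^{(1)}(26) − f^{(1)}(4)) = 1/12 · (0.266648 − 0.843374) = -0.0480605.
Running total after k=1: 239.311.
Correction k=2: B_{4}/4! · (f^{(3)}(26) − f^{(3)}(4)) = −1/720 · (0.000620748 − 0.00116470) = 7.55485e-07.
Running total after k=2: 239.311.
Correction k=3: B_{6}/6! · (f^{(5)}(26) − f^{(5)}(4)) = 1/30240 · (4.88613e-07 − 8.52147e-07) = -1.20216e-11.

S_3 ≈ 239.311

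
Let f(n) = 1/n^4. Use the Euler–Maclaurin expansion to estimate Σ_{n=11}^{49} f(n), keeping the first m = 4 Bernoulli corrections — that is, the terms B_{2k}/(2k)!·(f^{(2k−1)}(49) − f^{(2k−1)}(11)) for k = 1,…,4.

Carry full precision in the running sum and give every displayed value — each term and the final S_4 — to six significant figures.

S_4 ≈ 0.000283902

Integral: ∫_11^49 1/x^4 dx = 0.000247605.
½[f(11) + f(49)] = ½[6.83013e-05 + 1.73467e-07] = 3.42374e-05.
Running total after boundary: 0.000281842.
k=1: B_{2}/(2)! × [f^{(1)}(49) − f^{(1)}(11)] = 1/12 × (-1.41605e-08 − (-2.48369e-05)) = 2.06856e-06.
Running total after k=1: 0.000283911.
k=2: B_{4}/(4)! × [f^{(3)}(49) − f^{(3)}(11)] = −1/720 × (-1.76933e-10 − (-6.15790e-06)) = -8.55239e-09.
Running total after k=2: 0.000283902.
k=3: B_{6}/(6)! × [f^{(5)}(49) − f^{(5)}(11)] = 1/30240 × (-4.12672e-12 − (-2.84994e-06)) = 9.42438e-11.
Running total after k=3: 0.000283902.
k=4: B_{8}/(8)! × [f^{(7)}(49) − f^{(7)}(11)] = −1/1209600 × (-1.54687e-13 − (-2.11979e-06)) = -1.75247e-12.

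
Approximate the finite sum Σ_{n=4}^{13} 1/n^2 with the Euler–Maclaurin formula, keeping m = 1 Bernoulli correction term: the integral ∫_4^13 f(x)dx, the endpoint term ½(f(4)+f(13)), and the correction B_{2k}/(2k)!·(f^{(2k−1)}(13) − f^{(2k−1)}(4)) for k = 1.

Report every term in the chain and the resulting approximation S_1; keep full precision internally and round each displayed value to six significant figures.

S_1 ≈ 0.209814

The integral term ∫_4^13 1/x^2 dx = 0.173077.
½[f(4) + f(13)] = ½[0.0625000 + 0.00591716] = 0.0342086.
Running total after boundary: 0.207286.
k=1: B_{2}/(2)! × [f^{(1)}(13) − f^{(1)}(4)] = 1/12 × (-0.000910332 − (-0.0312500)) = 0.00252831.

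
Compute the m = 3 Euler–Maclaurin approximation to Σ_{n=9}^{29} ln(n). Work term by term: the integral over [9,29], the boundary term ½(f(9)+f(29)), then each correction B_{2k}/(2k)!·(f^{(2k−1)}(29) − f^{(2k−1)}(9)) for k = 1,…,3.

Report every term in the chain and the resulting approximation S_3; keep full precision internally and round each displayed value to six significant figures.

∫_9^29 ln(x) dx evaluates to 57.8766.
Endpoint term: (f(9) + f(29))/2 = (2.19722 + 3.36730)/2 = 2.78226.
Running total after boundary: 60.6588.
Order-1 term: 1/12 · (0.0344828 − 0.111111) = -0.00638570.
Running total after k=1: 60.6524.
Order-2 term: −1/720 · (8.20042e-05 − 0.00274348) = 3.69650e-06.
Running total after k=2: 60.6524.
Order-3 term: 1/30240 · (1.17010e-06 − 0.000406442) = -1.34019e-08.

S_3 ≈ 60.6524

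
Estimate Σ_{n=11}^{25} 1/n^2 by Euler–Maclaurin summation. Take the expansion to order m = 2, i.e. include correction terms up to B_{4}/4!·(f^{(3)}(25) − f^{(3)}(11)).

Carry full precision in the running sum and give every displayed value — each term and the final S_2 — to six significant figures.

S_2 ≈ 0.0559557

The integral term ∫_11^25 1/x^2 dx = 0.0509091.
½[f(11) + f(25)] = ½[0.00826446 + 0.00160000] = 0.00493223.
Running total after boundary: 0.0558413.
Order-1 term: 1/12 · (-0.000128000 − (-0.00150263)) = 0.000114552.
After k=1: 0.0559559.
Order-2 term: −1/720 · (-2.45760e-06 − (-0.000149021)) = -2.03560e-07.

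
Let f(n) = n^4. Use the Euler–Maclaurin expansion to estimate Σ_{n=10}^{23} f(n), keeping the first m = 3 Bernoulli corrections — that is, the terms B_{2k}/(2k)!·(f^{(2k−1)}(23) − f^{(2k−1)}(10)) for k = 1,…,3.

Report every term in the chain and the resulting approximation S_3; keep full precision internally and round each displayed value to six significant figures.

∫_10^23 x^4 dx evaluates to 1.26727e+06.
Boundary: ½(f(10) + f(23)) = ½(10000.0 + 279841) = 144920.
Running total after boundary: 1.41219e+06.
Order-1 term: 1/12 · (48668.0 − 4000.00) = 3722.33.
Running total after k=1: 1.41591e+06.
Order-2 term: −1/720 · (552.000 − 240.000) = -0.433333.
Running total after k=2: 1.41591e+06.
Order-3 term: 1/30240 · (0.00000 − 0.00000) = 0.00000.

S_3 ≈ 1.41591e+06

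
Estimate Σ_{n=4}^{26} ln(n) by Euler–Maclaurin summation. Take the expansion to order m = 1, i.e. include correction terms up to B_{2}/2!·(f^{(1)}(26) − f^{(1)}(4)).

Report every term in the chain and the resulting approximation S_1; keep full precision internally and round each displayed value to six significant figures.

∫_4^26 ln(x) dx evaluates to 57.1653.
½[f(4) + f(26)] = ½[1.38629 + 3.25810] = 2.32220.
So far: 59.4875.
Order-1 term: 1/12 · (0.0384615 − 0.250000) = -0.0176282.

S_1 ≈ 59.4699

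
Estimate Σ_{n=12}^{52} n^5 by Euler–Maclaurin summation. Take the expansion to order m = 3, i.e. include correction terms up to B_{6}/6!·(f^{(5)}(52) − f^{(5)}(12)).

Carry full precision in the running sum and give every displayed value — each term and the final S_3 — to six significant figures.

S_3 ≈ 3.48787e+09

Integral: ∫_12^52 x^5 dx = 3.29460e+09.
½[f(12) + f(52)] = ½[248832 + 3.80204e+08] = 1.90226e+08.
Running total after boundary: 3.48483e+09.
Order-1 term: 1/12 · (3.65581e+07 − 103680) = 3.03787e+06.
Partial sum through k=1: 3.48787e+09.
Order-2 term: −1/720 · (162240 − 8640.00) = -213.333.
Partial sum through k=2: 3.48787e+09.
Order-3 term: 1/30240 · (120.000 − 120.000) = 0.00000.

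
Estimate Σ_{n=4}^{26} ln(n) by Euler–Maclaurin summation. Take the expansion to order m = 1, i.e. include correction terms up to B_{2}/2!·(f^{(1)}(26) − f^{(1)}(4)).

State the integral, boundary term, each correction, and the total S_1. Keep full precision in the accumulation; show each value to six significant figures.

S_1 ≈ 59.4699

Integral: ∫_4^26 ln(x) dx = 57.1653.
Endpoint term: (f(4) + f(26))/2 = (1.38629 + 3.25810)/2 = 2.32220.
Integral + boundary = 59.4875.
k=1: B_{2}/(2)! × [f^{(1)}(26) − f^{(1)}(4)] = 1/12 × (0.0384615 − 0.250000) = -0.0176282.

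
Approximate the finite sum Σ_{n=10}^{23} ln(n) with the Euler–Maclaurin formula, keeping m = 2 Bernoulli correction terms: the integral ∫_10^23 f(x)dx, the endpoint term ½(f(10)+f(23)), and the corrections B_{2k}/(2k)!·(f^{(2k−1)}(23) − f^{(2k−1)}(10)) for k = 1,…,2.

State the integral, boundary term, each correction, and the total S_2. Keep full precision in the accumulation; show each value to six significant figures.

The integral term ∫_10^23 ln(x) dx = 36.0905.
Boundary: ½(f(10) + f(23)) = ½(2.30259 + 3.13549) = 2.71904.
Running total after boundary: 38.8096.
Correction k=1: B_{2}/2! · (f^{(1)}(23) − f^{(1)}(10)) = 1/12 · (0.0434783 − 0.100000) = -0.00471014.
After k=1: 38.8048.
Correction k=2: B_{4}/4! · (f^{(3)}(23) − f^{(3)}(10)) = −1/720 · (0.000164379 − 0.00200000) = 2.54947e-06.

S_2 ≈ 38.8048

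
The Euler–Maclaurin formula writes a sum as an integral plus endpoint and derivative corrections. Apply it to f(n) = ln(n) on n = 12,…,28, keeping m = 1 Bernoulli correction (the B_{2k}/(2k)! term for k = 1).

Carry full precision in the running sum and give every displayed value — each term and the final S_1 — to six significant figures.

S_1 ≈ 50.3874

Integral: ∫_12^28 ln(x) dx = 47.4828.
Endpoint term: (f(12) + f(28))/2 = (2.48491 + 3.33220)/2 = 2.90856.
So far: 50.3914.
k=1: B_{2}/(2)! × [f^{(1)}(28) − f^{(1)}(12)] = 1/12 × (0.0357143 − 0.0833333) = -0.00396825.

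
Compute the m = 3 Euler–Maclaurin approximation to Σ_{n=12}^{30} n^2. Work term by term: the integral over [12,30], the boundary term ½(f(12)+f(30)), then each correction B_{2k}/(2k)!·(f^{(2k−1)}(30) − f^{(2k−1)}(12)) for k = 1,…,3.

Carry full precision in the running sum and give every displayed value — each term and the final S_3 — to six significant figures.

S_3 ≈ 8949.00

Integral: ∫_12^30 x^2 dx = 8424.00.
½[f(12) + f(30)] = ½[144.000 + 900.000] = 522.000.
Integral + boundary = 8946.00.
Order-1 term: 1/12 · (60.0000 − 24.0000) = 3.00000.
Partial sum through k=1: 8949.00.
Order-2 term: −1/720 · (0.00000 − 0.00000) = 0.00000.
Partial sum through k=2: 8949.00.
Order-3 term: 1/30240 · (0.00000 − 0.00000) = 0.00000.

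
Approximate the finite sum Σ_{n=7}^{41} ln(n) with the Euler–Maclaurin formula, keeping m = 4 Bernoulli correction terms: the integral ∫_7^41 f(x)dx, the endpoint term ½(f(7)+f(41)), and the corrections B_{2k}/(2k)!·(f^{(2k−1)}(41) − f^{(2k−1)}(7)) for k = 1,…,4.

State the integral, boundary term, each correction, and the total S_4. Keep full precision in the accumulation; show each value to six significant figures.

The integral term ∫_7^41 ln(x) dx = 104.635.
Boundary: ½(f(7) + f(41)) = ½(1.94591 + 3.71357) = 2.82974.
Integral + boundary = 107.465.
Correction k=1: B_{2}/2! · (f^{(1)}(41) − f^{(1)}(7)) = 1/12 · (0.0243902 − 0.142857) = -0.00987224.
Running total after k=1: 107.455.
Correction k=2: B_{4}/4! · (f^{(3)}(41) − f^{(3)}(7)) = −1/720 · (2.90187e-05 − 0.00583090) = 8.05817e-06.
Running total after k=2: 107.455.
Correction k=3: B_{6}/6! · (f^{(5)}(41) − f^{(5)}(7)) = 1/30240 · (2.07153e-07 − 0.00142798) = -4.72146e-08.
Running total after k=3: 107.455.
Correction k=4: B_{8}/8! · (f^{(7)}(41) − f^{(7)}(7)) = −1/1209600 · (3.69697e-09 − 0.000874271) = 7.22774e-10.

S_4 ≈ 107.455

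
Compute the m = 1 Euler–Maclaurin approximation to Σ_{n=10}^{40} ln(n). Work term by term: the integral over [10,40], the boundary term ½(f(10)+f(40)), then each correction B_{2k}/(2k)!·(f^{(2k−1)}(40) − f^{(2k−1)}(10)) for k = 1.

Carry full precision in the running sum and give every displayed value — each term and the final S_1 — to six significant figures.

The integral term ∫_10^40 ln(x) dx = 94.5293.
½[f(10) + f(40)] = ½[2.30259 + 3.68888] = 2.99573.
So far: 97.5251.
Correction k=1: B_{2}/2! · (f^{(1)}(40) − f^{(1)}(10)) = 1/12 · (0.0250000 − 0.100000) = -0.00625000.

S_1 ≈ 97.5188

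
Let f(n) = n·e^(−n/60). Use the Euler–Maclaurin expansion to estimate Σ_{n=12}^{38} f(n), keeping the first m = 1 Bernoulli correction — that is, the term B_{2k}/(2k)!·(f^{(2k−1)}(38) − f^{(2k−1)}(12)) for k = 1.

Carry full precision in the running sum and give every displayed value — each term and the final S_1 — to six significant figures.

S_1 ≈ 430.658

The integral term ∫_12^38 x·e^(−x/60) dx = 415.698.
½[f(12) + f(38)] = ½[9.82477 + 20.1711] = 14.9980.
Running total after boundary: 430.696.
Correction k=1: B_{2}/2! · (f^{(1)}(38) − f^{(1)}(12)) = 1/12 · (0.194634 − 0.654985) = -0.0383626.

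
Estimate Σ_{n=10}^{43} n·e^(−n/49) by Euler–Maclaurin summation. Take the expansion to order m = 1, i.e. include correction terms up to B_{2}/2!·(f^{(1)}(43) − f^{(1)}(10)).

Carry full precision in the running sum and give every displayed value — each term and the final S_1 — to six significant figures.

∫_10^43 x·e^(−x/49) dx evaluates to 482.883.
½[f(10) + f(43)] = ½[8.15396 + 17.8794] = 13.0167.
Integral + boundary = 495.900.
Order-1 term: 1/12 · (0.0509143 − 0.648988) = -0.0498395.

S_1 ≈ 495.850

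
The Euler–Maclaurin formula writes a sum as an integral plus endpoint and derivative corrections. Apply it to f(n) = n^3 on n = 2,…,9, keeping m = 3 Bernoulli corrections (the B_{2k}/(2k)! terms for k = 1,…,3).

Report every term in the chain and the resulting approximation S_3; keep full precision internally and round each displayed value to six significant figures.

Integral: ∫_2^9 x^3 dx = 1636.25.
½[f(2) + f(9)] = ½[8.00000 + 729.000] = 368.500.
So far: 2004.75.
k=1: B_{2}/(2)! × [f^{(1)}(9) − f^{(1)}(2)] = 1/12 × (243.000 − 12.0000) = 19.2500.
Running total after k=1: 2024.00.
k=2: B_{4}/(4)! × [f^{(3)}(9) − f^{(3)}(2)] = −1/720 × (6.00000 − 6.00000) = 0.00000.
Running total after k=2: 2024.00.
k=3: B_{6}/(6)! × [f^{(5)}(9) − f^{(5)}(2)] = 1/30240 × (0.00000 − 0.00000) = 0.00000.

S_3 ≈ 2024.00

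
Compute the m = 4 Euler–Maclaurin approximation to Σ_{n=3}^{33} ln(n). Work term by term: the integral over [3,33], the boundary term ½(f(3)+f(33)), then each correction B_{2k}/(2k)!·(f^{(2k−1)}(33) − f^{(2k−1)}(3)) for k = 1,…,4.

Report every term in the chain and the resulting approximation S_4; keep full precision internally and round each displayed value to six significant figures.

S_4 ≈ 84.3613

∫_3^33 ln(x) dx evaluates to 82.0889.
½[f(3) + f(33)] = ½[1.09861 + 3.49651] = 2.29756.
Integral + boundary = 84.3865.
Correction k=1: B_{2}/2! · (f^{(1)}(33) − f^{(1)}(3)) = 1/12 · (0.0303030 − 0.333333) = -0.0252525.
Running total after k=1: 84.3612.
Correction k=2: B_{4}/4! · (f^{(3)}(33) − f^{(3)}(3)) = −1/720 · (5.56529e-05 − 0.0740741) = 0.000102803.
Running total after k=2: 84.3613.
Correction k=3: B_{6}/6! · (f^{(5)}(33) − f^{(5)}(3)) = 1/30240 · (6.13256e-07 − 0.0987654) = -3.26603e-06.
Running total after k=3: 84.3613.
Correction k=4: B_{8}/8! · (f^{(7)}(33) − f^{(7)}(3)) = −1/1209600 · (1.68941e-08 − 0.329218) = 2.72171e-07.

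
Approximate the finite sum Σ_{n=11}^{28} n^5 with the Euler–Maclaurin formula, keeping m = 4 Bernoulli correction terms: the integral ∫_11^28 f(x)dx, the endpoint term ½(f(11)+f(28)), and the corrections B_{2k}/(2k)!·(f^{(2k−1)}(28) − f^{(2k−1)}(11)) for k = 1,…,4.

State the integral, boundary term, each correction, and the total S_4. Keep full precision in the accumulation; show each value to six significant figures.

S_4 ≈ 8.89555e+07

∫_11^28 x^5 dx evaluates to 8.00198e+07.
½[f(11) + f(28)] = ½[161051 + 1.72104e+07] = 8.68571e+06.
Integral + boundary = 8.87055e+07.
Order-1 term: 1/12 · (3.07328e+06 − 73205.0) = 250006.
Partial sum through k=1: 8.89555e+07.
Order-2 term: −1/720 · (47040.0 − 7260.00) = -55.2500.
Partial sum through k=2: 8.89555e+07.
Order-3 term: 1/30240 · (120.000 − 120.000) = 0.00000.
Partial sum through k=3: 8.89555e+07.
Order-4 term: −1/1209600 · (0.00000 − 0.00000) = 0.00000.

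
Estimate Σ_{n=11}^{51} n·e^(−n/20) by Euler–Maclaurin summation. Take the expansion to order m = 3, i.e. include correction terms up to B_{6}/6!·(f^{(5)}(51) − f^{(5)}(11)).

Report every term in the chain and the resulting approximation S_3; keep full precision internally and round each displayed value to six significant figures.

S_3 ≈ 251.966

Integral: ∫_11^51 x·e^(−x/20) dx = 246.833.
Endpoint term: (f(11) + f(51))/2 = (6.34645 + 3.98216)/2 = 5.16431.
Integral + boundary = 251.997.
Correction k=1: B_{2}/2! · (f^{(1)}(51) − f^{(1)}(11)) = 1/12 · (-0.121027 − 0.259627) = -0.0317212.
Partial sum through k=1: 251.966.
Correction k=2: B_{4}/4! · (f^{(3)}(51) − f^{(3)}(11)) = −1/720 · (8.78419e-05 − 0.00353382) = 4.78608e-06.
Partial sum through k=2: 251.966.
Correction k=3: B_{6}/6! · (f^{(5)}(51) − f^{(5)}(11)) = 1/30240 · (1.19563e-06 − 1.60464e-05) = -4.91098e-10.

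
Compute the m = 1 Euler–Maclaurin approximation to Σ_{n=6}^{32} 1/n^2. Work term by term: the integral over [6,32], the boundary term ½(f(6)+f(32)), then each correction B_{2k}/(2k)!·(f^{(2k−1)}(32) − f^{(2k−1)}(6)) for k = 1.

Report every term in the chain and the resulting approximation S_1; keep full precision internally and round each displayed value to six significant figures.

S_1 ≈ 0.150560

Integral: ∫_6^32 1/x^2 dx = 0.135417.
½[f(6) + f(32)] = ½[0.0277778 + 0.000976562] = 0.0143772.
Running total after boundary: 0.149794.
k=1: B_{2}/(2)! × [f^{(1)}(32) − f^{(1)}(6)] = 1/12 × (-6.10352e-05 − (-0.00925926)) = 0.000766519.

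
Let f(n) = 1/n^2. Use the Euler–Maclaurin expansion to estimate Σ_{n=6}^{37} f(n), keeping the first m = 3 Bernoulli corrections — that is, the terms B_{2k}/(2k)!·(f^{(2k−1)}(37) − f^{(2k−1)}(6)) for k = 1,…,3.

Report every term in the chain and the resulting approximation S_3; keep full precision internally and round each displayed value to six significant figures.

The integral term ∫_6^37 1/x^2 dx = 0.139640.
½[f(6) + f(37)] = ½[0.0277778 + 0.000730460] = 0.0142541.
Running total after boundary: 0.153894.
Correction k=1: B_{2}/2! · (f^{(1)}(37) − f^{(1)}(6)) = 1/12 · (-3.94843e-05 − (-0.00925926)) = 0.000768315.
Partial sum through k=1: 0.154662.
Correction k=2: B_{4}/4! · (f^{(3)}(37) − f^{(3)}(6)) = −1/720 · (-3.46101e-07 − (-0.00308642)) = -4.28621e-06.
Partial sum through k=2: 0.154658.
Correction k=3: B_{6}/6! · (f^{(5)}(37) − f^{(5)}(6)) = 1/30240 · (-7.58439e-09 − (-0.00257202)) = 8.50532e-08.

S_3 ≈ 0.154658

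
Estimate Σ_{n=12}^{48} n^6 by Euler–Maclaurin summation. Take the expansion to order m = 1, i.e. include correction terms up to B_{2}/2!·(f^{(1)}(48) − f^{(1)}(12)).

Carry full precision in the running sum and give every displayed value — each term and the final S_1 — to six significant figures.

Integral: ∫_12^48 x^6 dx = 8.38618e+10.
Boundary: ½(f(12) + f(48)) = ½(2.98598e+06 + 1.22306e+10) = 6.11679e+09.
Integral + boundary = 8.99786e+10.
Correction k=1: B_{2}/2! · (f^{(1)}(48) − f^{(1)}(12)) = 1/12 · (1.52882e+09 − 1.49299e+06) = 1.27278e+08.

S_1 ≈ 9.01059e+10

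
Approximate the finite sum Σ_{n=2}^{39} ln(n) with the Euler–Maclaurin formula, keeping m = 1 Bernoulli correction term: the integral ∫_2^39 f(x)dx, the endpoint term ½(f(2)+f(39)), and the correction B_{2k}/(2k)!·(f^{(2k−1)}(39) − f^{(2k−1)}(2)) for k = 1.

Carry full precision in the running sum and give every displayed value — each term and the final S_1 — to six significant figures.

Integral: ∫_2^39 ln(x) dx = 104.493.
Endpoint term: (f(2) + f(39))/2 = (0.693147 + 3.66356)/2 = 2.17835.
Integral + boundary = 106.671.
Correction k=1: B_{2}/2! · (f^{(1)}(39) − f^{(1)}(2)) = 1/12 · (0.0256410 − 0.500000) = -0.0395299.

S_1 ≈ 106.631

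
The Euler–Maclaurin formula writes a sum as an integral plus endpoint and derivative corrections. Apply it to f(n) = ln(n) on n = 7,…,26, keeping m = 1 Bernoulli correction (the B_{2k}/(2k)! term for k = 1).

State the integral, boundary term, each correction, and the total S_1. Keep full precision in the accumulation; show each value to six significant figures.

S_1 ≈ 54.6824

∫_7^26 ln(x) dx evaluates to 52.0891.
½[f(7) + f(26)] = ½[1.94591 + 3.25810] = 2.60200.
So far: 54.6911.
Correction k=1: B_{2}/2! · (f^{(1)}(26) − f^{(1)}(7)) = 1/12 · (0.0384615 − 0.142857) = -0.00869963.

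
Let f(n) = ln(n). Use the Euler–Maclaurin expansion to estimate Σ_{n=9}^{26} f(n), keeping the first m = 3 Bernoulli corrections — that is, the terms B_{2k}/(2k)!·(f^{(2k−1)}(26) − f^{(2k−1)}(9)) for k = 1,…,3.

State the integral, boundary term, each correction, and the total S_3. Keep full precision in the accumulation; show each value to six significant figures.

S_3 ≈ 50.6571

Integral: ∫_9^26 ln(x) dx = 47.9355.
Endpoint term: (f(9) + f(26))/2 = (2.19722 + 3.25810)/2 = 2.72766.
Running total after boundary: 50.6631.
Correction k=1: B_{2}/2! · (f^{(1)}(26) − f^{(1)}(9)) = 1/12 · (0.0384615 − 0.111111) = -0.00605413.
Partial sum through k=1: 50.6571.
Correction k=2: B_{4}/4! · (f^{(3)}(26) − f^{(3)}(9)) = −1/720 · (0.000113792 − 0.00274348) = 3.65235e-06.
Partial sum through k=2: 50.6571.
Correction k=3: B_{6}/6! · (f^{(5)}(26) − f^{(5)}(9)) = 1/30240 · (2.01997e-06 − 0.000406442) = -1.33737e-08.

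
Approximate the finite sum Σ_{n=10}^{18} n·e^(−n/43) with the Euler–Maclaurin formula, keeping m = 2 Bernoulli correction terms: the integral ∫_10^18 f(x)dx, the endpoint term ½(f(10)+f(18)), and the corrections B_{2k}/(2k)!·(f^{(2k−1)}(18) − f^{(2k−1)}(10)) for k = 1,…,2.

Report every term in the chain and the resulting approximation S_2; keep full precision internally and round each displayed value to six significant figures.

S_2 ≈ 90.1410

Integral: ∫_10^18 x·e^(−x/43) dx = 80.2756.
½[f(10) + f(18)] = ½[7.92504 + 11.8434] = 9.88420.
Integral + boundary = 90.1598.
Correction k=1: B_{2}/2! · (f^{(1)}(18) − f^{(1)}(10)) = 1/12 · (0.382537 − 0.608200) = -0.0188053.
Running total after k=1: 90.1410.
Correction k=2: B_{4}/4! · (f^{(3)}(18) − f^{(3)}(10)) = −1/720 · (0.000918586 − 0.00118616) = 3.71629e-07.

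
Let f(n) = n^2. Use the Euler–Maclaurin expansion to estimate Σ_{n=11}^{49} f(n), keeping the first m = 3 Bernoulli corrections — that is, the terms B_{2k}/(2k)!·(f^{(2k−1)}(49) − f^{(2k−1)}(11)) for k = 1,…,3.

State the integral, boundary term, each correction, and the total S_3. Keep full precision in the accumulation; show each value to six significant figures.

The integral term ∫_11^49 x^2 dx = 38772.7.
Boundary: ½(f(11) + f(49)) = ½(121.000 + 2401.00) = 1261.00.
So far: 40033.7.
k=1: B_{2}/(2)! × [f^{(1)}(49) − f^{(1)}(11)] = 1/12 × (98.0000 − 22.0000) = 6.33333.
After k=1: 40040.0.
k=2: B_{4}/(4)! × [f^{(3)}(49) − f^{(3)}(11)] = −1/720 × (0.00000 − 0.00000) = 0.00000.
After k=2: 40040.0.
k=3: B_{6}/(6)! × [f^{(5)}(49) − f^{(5)}(11)] = 1/30240 × (0.00000 − 0.00000) = 0.00000.

S_3 ≈ 40040.0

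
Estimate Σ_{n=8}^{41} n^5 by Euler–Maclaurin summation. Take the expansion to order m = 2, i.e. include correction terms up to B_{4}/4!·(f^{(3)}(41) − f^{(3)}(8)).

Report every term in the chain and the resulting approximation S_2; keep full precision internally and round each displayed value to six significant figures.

S_2 ≈ 8.50760e+08

∫_8^41 x^5 dx evaluates to 7.91640e+08.
Endpoint term: (f(8) + f(41))/2 = (32768.0 + 1.15856e+08)/2 = 5.79445e+07.
Integral + boundary = 8.49585e+08.
k=1: B_{2}/(2)! × [f^{(1)}(41) − f^{(1)}(8)] = 1/12 × (1.41288e+07 − 20480.0) = 1.17569e+06.
Running total after k=1: 8.50761e+08.
k=2: B_{4}/(4)! × [f^{(3)}(41) − f^{(3)}(8)] = −1/720 × (100860 − 3840.00) = -134.750.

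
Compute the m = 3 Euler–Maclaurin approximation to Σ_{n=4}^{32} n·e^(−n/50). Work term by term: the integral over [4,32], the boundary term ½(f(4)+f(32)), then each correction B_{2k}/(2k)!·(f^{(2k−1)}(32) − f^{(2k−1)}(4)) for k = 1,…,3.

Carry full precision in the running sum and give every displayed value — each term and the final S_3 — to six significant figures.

S_3 ≈ 340.743

Integral: ∫_4^32 x·e^(−x/50) dx = 330.515.
Endpoint term: (f(4) + f(32))/2 = (3.69247 + 16.8734)/2 = 10.2829.
Running total after boundary: 340.798.
Correction k=1: B_{2}/2! · (f^{(1)}(32) − f^{(1)}(4)) = 1/12 · (0.189825 − 0.849267) = -0.0549535.
Partial sum through k=1: 340.743.
Correction k=2: B_{4}/4! · (f^{(3)}(32) − f^{(3)}(4)) = −1/720 · (0.000497764 − 0.00107820) = 8.06161e-07.
Partial sum through k=2: 340.743.
Correction k=3: B_{6}/6! · (f^{(5)}(32) − f^{(5)}(4)) = 1/30240 · (3.67839e-07 − 7.26677e-07) = -1.18663e-11.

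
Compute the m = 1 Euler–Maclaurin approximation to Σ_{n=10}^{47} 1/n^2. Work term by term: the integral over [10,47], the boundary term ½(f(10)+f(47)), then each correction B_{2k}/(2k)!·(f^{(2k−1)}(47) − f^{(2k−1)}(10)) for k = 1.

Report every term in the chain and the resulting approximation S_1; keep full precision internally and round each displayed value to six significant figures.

S_1 ≈ 0.0841148

The integral term ∫_10^47 1/x^2 dx = 0.0787234.
½[f(10) + f(47)] = ½[0.0100000 + 0.000452694] = 0.00522635.
So far: 0.0839498.
Correction k=1: B_{2}/2! · (f^{(1)}(47) − f^{(1)}(10)) = 1/12 · (-1.92636e-05 − (-0.00200000)) = 0.000165061.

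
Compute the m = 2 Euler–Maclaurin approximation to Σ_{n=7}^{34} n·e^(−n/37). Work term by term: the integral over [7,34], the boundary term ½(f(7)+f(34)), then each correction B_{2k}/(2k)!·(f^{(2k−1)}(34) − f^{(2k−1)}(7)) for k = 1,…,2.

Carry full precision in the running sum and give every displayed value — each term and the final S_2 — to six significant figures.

S_2 ≈ 308.965

Integral: ∫_7^34 x·e^(−x/37) dx = 299.340.
Endpoint term: (f(7) + f(34))/2 = (5.79341 + 13.5643)/2 = 9.67886.
Running total after boundary: 309.018.
Correction k=1: B_{2}/2! · (f^{(1)}(34) − f^{(1)}(7)) = 1/12 · (0.0323473 − 0.671051) = -0.0532253.
Running total after k=1: 308.965.
Correction k=2: B_{4}/4! · (f^{(3)}(34) − f^{(3)}(7)) = −1/720 · (0.000606463 − 0.00169928) = 1.51780e-06.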